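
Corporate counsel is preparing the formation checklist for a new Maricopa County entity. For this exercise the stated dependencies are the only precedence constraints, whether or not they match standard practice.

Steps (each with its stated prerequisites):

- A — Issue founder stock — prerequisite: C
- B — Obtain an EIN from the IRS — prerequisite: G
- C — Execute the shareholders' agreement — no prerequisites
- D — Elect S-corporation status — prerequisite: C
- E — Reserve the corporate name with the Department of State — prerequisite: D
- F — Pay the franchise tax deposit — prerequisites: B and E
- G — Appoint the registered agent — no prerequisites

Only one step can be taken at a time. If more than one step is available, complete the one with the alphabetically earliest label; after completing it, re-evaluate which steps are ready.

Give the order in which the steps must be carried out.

Nothing is required for C and G. C has the earlier label → C first.
A and D now also ready, so the ready set is {A, D, G}; A has the earlier label → A.
D and G are both available; D has the earlier label → D.
Ready: E and G. E has the earlier label → E.
That leaves G as the only ready step → G.
Next only B has its prerequisites met → B.
Next only F has its prerequisites met → F.

C, A, D, E, G, B, F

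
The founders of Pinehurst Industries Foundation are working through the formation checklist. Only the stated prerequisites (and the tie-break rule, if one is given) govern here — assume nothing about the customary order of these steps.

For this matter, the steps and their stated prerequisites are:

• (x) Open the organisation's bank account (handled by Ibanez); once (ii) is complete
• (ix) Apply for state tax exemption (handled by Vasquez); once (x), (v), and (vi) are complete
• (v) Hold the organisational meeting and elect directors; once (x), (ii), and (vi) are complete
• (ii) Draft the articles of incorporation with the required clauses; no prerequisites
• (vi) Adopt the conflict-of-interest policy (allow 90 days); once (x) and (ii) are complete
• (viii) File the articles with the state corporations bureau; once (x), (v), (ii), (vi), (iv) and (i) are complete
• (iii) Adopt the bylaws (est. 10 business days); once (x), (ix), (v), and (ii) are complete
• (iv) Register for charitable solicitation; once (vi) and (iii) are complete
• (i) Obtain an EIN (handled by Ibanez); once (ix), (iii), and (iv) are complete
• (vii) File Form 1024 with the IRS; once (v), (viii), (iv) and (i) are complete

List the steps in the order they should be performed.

(ii) (x) (vi) (v) (ix) (iii) (iv) (i) (viii) (vii)

(ii) is the only step with nothing outstanding, so it goes first.
Next only (x) has its prerequisites met → (x).
That leaves (vi) as the only ready step → (vi).
(v) needed (x), (ii) and (vi), now all done → (v).
(ix) needed (x), (v) and (vi), now all done → (ix).
(iii) needed (x), (ix), (v) and (ii), now all done → (iii).
(iv) is the only step now ready → (iv).
Next only (i) has its prerequisites met → (i).
Next only (viii) has its prerequisites met → (viii).
Next only (vii) has its prerequisites met → (vii).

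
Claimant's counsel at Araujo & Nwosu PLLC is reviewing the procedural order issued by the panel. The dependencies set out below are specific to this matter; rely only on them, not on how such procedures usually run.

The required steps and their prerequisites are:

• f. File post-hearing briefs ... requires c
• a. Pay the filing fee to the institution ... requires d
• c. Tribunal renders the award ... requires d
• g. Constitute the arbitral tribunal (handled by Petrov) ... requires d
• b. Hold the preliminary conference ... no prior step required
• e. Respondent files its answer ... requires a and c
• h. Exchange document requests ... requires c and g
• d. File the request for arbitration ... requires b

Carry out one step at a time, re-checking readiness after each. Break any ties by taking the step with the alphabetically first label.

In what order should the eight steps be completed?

Only b has no prerequisites, so it is first.
That leaves d as the only ready step → d.
Ready: a, c and g. a has the earlier label → a.
Ready: c and g. c has the earlier label → c.
e, f and g are all available; e has the earlier label → e.
f and g are both available; f has the earlier label → f.
g needed d, now all done → g.
Next only h has its prerequisites met → h.

b d a c e f g h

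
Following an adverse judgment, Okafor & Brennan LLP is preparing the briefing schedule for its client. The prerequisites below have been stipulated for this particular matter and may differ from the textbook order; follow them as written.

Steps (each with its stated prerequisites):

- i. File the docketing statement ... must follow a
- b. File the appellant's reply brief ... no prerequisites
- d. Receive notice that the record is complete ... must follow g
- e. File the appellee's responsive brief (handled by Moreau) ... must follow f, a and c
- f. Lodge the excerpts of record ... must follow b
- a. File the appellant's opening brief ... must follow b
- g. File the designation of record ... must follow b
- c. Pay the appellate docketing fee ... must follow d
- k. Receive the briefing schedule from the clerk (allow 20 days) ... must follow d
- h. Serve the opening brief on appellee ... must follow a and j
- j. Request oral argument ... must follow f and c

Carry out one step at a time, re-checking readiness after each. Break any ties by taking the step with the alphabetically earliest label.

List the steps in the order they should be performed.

b, a, f, g, d, c, e, i, j, h, k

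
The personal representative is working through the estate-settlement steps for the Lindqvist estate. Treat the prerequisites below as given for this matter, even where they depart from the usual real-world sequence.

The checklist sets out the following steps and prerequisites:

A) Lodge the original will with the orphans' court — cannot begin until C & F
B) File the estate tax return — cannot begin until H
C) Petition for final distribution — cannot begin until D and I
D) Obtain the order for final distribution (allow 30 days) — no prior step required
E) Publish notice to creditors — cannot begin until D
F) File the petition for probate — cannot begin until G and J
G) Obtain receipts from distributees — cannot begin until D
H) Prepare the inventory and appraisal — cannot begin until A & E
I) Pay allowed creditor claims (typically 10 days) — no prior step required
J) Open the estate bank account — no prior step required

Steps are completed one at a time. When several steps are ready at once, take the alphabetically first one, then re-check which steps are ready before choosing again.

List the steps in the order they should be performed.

D, I and J have no prerequisites; D has the earlier label, so D is first.
E, G, I and J are all available; E has the earlier label → E.
Now G, I and J have their prerequisites met. G has the earlier label, so G next.
Ready: I and J. I has the earlier label → I.
C now also ready, so the ready set is {C, J}; C has the earlier label → C.
Next only J has its prerequisites met → J.
F is the only step now ready → F.
Next only A has its prerequisites met → A.
H needed A and E, now all done → H.
That leaves B as the only ready step → B.

D, E, G, I, C, J, F, A, H, B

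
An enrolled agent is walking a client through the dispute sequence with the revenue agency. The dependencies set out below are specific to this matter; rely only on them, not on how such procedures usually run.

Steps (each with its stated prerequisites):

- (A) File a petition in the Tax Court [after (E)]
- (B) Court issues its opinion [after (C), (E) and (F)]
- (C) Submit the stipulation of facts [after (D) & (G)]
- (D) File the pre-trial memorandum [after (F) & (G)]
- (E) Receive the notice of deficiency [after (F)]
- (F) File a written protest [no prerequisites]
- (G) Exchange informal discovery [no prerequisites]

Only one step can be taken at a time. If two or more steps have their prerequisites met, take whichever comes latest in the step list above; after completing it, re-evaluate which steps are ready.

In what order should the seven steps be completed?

(G) (F) (E) (D) (C) (B) (A)

(G) and (F) have no prerequisites; (G) is listed later, so (G) is first.
Next only (F) has its prerequisites met → (F).
Ready: (E) and (D). (E) is listed later → (E).
Ready: (D) and (A). (D) is listed later → (D).
(C) now also ready, so the ready set is {(C), (A)}; (C) is listed later → (C).
(B) now also ready, so the ready set is {(B), (A)}; (B) is listed later → (B).
(A) needed (E), now all done → (A).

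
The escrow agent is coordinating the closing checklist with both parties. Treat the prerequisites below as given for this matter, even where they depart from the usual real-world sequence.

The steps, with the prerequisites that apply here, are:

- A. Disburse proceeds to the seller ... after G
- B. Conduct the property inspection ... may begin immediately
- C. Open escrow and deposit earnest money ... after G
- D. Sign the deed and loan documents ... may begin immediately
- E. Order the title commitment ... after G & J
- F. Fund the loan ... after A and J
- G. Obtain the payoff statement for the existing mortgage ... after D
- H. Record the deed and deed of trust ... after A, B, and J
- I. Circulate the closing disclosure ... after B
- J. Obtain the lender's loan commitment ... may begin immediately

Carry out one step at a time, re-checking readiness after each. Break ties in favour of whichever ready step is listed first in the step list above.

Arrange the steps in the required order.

B, D, G, A, C, I, J, E, F, H

B, D and J have no prerequisites; B is listed earlier, so B is first.
Ready: D, I and J. D is listed earlier → D.
G now also ready, so the ready set is {G, I, J}; G is listed earlier → G.
Ready: A, C, I and J. A is listed earlier → A.
C, I and J are all available; C is listed earlier → C.
Ready: I and J. I is listed earlier → I.
That leaves J as the only ready step → J.
Now E, F and H have their prerequisites met. E is listed earlier, so E next.
Now F and H have their prerequisites met. F is listed earlier, so F next.
Next only H has its prerequisites met → H.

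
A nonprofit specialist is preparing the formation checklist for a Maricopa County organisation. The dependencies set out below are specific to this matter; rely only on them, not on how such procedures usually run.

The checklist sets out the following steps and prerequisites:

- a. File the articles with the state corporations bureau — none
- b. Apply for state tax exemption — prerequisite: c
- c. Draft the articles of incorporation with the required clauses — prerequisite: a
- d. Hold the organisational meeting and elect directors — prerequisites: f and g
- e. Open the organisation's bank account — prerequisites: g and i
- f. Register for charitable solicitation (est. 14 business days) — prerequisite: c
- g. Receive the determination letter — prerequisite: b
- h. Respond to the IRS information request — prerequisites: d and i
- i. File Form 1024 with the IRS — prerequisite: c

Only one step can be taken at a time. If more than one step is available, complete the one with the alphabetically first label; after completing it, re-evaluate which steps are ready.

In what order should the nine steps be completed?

a → c → b → f → g → d → i → e → h

a has no prerequisites → a first.
c is the only step now ready → c.
Now b, f and i have their prerequisites met. b has the earlier label, so b next.
Ready: f, g and i. f has the earlier label → f.
Now g and i have their prerequisites met. g has the earlier label, so g next.
d now also ready, so the ready set is {d, i}; d has the earlier label → d.
i needed c, now all done → i.
e and h are both available; e has the earlier label → e.
Next only h has its prerequisites met → h.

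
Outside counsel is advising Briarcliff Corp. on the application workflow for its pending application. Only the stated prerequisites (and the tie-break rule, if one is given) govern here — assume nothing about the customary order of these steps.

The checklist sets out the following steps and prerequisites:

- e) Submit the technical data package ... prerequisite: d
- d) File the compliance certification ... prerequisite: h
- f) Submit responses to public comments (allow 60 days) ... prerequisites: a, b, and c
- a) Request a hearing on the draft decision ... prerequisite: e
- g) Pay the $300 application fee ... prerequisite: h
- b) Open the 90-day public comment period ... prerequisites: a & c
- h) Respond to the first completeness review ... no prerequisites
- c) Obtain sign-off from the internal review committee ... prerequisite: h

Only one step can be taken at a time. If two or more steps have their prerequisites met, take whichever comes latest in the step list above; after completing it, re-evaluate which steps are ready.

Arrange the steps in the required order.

h, c, g, d, e, a, b, f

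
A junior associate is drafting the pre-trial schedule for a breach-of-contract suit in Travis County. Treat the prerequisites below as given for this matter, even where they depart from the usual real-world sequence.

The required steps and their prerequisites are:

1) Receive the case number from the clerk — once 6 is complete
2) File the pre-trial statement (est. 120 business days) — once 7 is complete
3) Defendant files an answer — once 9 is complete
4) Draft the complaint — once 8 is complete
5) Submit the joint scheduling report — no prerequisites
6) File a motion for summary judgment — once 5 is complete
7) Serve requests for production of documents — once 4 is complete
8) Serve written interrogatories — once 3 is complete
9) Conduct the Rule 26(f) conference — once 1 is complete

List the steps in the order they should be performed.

Only 5 has no prerequisites, so it is first.
Next only 6 has its prerequisites met → 6.
Next only 1 has its prerequisites met → 1.
That leaves 9 as the only ready step → 9.
Next only 3 has its prerequisites met → 3.
8 needed 3, now all done → 8.
4 needed 8, now all done → 4.
That leaves 7 as the only ready step → 7.
2 needed 7, now all done → 2.

5, 6, 1, 9, 3, 8, 4, 7, 2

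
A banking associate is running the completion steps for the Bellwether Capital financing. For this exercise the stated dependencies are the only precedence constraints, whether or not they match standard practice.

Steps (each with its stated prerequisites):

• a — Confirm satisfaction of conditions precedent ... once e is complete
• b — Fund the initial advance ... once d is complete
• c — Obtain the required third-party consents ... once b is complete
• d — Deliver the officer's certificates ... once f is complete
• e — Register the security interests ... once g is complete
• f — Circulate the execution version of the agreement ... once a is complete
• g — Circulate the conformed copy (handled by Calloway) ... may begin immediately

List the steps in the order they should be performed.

g, e, a, f, d, b, c

Only g has no prerequisites, so it is first.
e needed g, now all done → e.
a needed e, now all done → a.
That leaves f as the only ready step → f.
d needed f, now all done → d.
b needed d, now all done → b.
That leaves c as the only ready step → c.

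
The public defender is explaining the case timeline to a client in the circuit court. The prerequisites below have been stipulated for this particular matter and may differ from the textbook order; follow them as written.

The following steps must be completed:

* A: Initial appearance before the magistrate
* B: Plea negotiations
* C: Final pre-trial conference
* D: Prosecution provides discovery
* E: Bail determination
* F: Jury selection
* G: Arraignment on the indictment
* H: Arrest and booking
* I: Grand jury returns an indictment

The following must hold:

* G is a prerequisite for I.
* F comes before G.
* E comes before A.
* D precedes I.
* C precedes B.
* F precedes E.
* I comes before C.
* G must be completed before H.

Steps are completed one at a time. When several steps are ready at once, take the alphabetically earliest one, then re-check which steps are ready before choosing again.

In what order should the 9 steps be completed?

Nothing is required for D and F. D has the earlier label → D first.
F is the only step now ready → F.
Ready: E and G. E has the earlier label → E.
A and G are both available; A has the earlier label → A.
G needed F, now all done → G.
Now H and I have their prerequisites met. H has the earlier label, so H next.
Next only I has its prerequisites met → I.
C needed I, now all done → C.
B needed C, now all done → B.

D F E A G H I C B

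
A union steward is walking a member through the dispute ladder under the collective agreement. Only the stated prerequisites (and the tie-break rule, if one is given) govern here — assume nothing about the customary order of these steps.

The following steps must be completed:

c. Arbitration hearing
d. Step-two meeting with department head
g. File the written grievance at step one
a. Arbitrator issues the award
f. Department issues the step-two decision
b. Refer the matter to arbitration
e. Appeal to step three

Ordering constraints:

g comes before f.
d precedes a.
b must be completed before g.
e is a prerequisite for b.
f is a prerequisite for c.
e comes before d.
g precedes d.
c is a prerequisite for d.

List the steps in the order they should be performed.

e → b → g → f → c → d → a

Only e has no prerequisites, so it is first.
That leaves b as the only ready step → b.
g needed b, now all done → g.
f needed g, now all done → f.
c is the only step now ready → c.
d needed c, g and e, now all done → d.
Next only a has its prerequisites met → a.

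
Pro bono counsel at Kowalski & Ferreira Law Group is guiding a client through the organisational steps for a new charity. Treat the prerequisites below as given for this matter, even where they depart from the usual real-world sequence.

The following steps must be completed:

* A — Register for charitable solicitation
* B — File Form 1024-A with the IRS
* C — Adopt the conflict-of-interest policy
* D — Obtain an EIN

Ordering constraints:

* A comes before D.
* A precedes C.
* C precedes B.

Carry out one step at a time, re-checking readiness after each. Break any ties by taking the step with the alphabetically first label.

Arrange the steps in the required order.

A, C, B, D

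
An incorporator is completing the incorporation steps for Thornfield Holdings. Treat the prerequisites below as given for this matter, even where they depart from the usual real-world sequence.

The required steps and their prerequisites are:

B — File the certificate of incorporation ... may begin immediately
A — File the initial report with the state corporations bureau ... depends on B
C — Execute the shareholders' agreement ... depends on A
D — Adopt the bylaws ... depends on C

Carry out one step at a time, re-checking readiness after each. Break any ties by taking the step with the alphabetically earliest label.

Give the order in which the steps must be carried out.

B, A, C, D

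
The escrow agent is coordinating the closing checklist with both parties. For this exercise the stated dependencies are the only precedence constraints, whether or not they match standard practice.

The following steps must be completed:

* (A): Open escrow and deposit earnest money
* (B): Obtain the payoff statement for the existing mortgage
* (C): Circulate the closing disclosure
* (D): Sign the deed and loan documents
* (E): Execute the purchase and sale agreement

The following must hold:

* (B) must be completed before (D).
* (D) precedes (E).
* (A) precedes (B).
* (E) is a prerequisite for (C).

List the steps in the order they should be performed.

(A) (B) (D) (E) (C)

(A) is the only step with nothing outstanding, so it goes first.
Next only (B) has its prerequisites met → (B).
That leaves (D) as the only ready step → (D).
(E) is the only step now ready → (E).
(C) is the only step now ready → (C).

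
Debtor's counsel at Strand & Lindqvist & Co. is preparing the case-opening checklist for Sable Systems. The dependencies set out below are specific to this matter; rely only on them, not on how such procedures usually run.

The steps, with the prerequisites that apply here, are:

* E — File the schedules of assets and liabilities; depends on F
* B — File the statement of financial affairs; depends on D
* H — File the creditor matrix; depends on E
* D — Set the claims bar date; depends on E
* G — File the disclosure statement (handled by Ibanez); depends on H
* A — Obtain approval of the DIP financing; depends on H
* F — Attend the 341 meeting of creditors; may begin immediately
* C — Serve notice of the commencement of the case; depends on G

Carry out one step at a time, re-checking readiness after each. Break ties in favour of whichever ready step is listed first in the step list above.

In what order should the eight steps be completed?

F E H D B G A C

F is the only step with nothing outstanding, so it goes first.
E needed F, now all done → E.
Now H and D have their prerequisites met. H is listed earlier, so H next.
Ready: D, G and A. D is listed earlier → D.
B now also ready, so the ready set is {B, G, A}; B is listed earlier → B.
Now G and A have their prerequisites met. G is listed earlier, so G next.
Now A and C have their prerequisites met. A is listed earlier, so A next.
C is the only step now ready → C.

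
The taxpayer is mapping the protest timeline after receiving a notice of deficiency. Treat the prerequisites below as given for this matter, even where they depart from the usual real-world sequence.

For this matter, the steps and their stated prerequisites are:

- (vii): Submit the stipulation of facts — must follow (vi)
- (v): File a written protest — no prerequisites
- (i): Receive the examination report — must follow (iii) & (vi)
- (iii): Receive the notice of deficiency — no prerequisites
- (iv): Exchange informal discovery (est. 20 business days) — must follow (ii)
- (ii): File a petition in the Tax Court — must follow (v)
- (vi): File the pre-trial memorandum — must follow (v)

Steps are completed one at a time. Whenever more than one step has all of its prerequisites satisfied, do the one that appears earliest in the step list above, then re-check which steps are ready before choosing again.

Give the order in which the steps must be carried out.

(v) (iii) (ii) (iv) (vi) (vii) (i)

(v) and (iii) have no prerequisites; (v) is listed earlier, so (v) is first.
(iii), (ii) and (vi) are all available; (iii) is listed earlier → (iii).
(ii) and (vi) are both available; (ii) is listed earlier → (ii).
Now (iv) and (vi) have their prerequisites met. (iv) is listed earlier, so (iv) next.
Next only (vi) has its prerequisites met → (vi).
(vii) and (i) are both available; (vii) is listed earlier → (vii).
(i) needed (iii) and (vi), now all done → (i).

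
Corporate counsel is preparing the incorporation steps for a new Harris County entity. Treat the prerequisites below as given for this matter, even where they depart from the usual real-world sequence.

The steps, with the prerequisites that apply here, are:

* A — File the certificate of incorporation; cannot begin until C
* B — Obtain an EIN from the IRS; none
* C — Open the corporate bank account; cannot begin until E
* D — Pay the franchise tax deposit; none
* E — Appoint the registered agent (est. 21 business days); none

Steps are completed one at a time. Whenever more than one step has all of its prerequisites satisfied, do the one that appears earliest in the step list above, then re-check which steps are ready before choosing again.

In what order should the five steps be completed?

B, D and E have no prerequisites; B is listed earlier, so B is first.
D and E are both available; D is listed earlier → D.
Next only E has its prerequisites met → E.
That leaves C as the only ready step → C.
A needed C, now all done → A.

B D E C A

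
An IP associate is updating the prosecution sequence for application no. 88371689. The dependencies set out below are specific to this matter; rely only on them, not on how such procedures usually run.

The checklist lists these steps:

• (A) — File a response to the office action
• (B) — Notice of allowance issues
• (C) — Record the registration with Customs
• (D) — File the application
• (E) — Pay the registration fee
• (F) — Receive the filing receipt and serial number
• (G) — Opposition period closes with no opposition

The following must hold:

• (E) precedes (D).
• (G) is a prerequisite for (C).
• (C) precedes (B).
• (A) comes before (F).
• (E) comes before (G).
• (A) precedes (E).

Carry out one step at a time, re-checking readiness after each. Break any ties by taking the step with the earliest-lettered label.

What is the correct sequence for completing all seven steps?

(A) (E) (D) (F) (G) (C) (B)

Only (A) has no prerequisites, so it is first.
Now (E) and (F) have their prerequisites met. (E) has the earlier label, so (E) next.
(D), (F) and (G) are all available; (D) has the earlier label → (D).
Now (F) and (G) have their prerequisites met. (F) has the earlier label, so (F) next.
Next only (G) has its prerequisites met → (G).
(C) needed (G), now all done → (C).
That leaves (B) as the only ready step → (B).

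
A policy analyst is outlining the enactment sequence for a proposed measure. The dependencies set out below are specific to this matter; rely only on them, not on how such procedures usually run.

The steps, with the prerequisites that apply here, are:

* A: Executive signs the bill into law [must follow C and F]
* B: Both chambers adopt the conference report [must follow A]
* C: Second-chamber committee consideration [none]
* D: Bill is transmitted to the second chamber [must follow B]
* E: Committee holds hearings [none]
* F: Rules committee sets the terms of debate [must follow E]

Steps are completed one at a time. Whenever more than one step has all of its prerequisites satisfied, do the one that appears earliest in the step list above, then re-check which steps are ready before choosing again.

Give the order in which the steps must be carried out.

C and E have no prerequisites; C is listed earlier, so C is first.
That leaves E as the only ready step → E.
F needed E, now all done → F.
A needed C and F, now all done → A.
B needed A, now all done → B.
D needed B, now all done → D.

C, E, F, A, B, D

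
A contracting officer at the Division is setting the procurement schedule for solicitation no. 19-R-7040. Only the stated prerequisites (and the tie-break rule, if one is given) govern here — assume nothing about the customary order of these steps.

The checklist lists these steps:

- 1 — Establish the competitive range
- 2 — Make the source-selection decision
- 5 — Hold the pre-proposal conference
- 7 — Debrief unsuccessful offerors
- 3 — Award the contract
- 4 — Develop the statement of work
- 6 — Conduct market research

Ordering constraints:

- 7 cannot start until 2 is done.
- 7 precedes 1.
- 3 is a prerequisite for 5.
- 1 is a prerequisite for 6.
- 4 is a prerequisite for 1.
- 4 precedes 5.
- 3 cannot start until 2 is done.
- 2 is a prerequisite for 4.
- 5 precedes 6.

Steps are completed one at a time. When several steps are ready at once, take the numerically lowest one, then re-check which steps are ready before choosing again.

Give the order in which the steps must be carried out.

2 3 4 5 7 1 6

2 has no prerequisites → 2 first.
3, 4 and 7 are all available; 3 has the earlier label → 3.
Now 4 and 7 have their prerequisites met. 4 has the earlier label, so 4 next.
5 now also ready, so the ready set is {5, 7}; 5 has the earlier label → 5.
Next only 7 has its prerequisites met → 7.
1 needed 4 and 7, now all done → 1.
6 needed 1 and 5, now all done → 6.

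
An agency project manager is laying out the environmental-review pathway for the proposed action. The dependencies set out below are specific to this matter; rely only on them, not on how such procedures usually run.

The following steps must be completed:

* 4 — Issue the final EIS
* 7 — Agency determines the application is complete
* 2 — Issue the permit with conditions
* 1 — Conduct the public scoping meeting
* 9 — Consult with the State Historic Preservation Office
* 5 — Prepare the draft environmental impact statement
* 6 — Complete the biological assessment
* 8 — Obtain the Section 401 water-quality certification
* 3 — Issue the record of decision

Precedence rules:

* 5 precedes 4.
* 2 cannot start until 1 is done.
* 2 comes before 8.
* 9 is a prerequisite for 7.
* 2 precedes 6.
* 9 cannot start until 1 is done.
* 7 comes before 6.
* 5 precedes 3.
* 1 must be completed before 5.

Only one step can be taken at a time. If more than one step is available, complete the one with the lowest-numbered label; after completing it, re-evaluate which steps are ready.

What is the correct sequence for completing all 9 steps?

1 2 5 3 4 8 9 7 6

Only 1 has no prerequisites, so it is first.
Ready: 2, 5 and 9. 2 has the earlier label → 2.
5, 8 and 9 are all available; 5 has the earlier label → 5.
Now 3, 4, 8 and 9 have their prerequisites met. 3 has the earlier label, so 3 next.
Now 4, 8 and 9 have their prerequisites met. 4 has the earlier label, so 4 next.
8 and 9 are both available; 8 has the earlier label → 8.
9 needed 1, now all done → 9.
7 needed 9, now all done → 7.
6 needed 2 and 7, now all done → 6.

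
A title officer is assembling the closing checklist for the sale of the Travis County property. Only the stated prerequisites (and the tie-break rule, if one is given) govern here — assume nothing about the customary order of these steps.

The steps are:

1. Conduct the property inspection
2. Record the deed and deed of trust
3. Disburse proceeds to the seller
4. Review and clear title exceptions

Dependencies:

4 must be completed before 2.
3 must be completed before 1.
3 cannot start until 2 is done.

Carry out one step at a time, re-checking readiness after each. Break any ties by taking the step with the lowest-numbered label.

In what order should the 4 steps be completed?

4 2 3 1

4 is the only step with nothing outstanding, so it goes first.
2 needed 4, now all done → 2.
3 needed 2, now all done → 3.
Next only 1 has its prerequisites met → 1.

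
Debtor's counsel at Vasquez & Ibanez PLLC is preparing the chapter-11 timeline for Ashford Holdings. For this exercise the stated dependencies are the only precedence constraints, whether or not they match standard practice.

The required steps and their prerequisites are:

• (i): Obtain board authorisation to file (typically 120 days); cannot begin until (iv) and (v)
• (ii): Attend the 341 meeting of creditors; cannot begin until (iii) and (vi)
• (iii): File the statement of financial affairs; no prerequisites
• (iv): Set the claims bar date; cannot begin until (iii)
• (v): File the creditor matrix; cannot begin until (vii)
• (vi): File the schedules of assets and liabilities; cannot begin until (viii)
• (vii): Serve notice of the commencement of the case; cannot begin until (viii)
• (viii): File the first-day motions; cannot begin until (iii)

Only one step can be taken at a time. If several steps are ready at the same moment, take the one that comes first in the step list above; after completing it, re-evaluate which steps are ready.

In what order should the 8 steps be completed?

(iii) (iv) (viii) (vi) (ii) (vii) (v) (i)

(iii) is the only step with nothing outstanding, so it goes first.
Ready: (iv) and (viii). (iv) is listed earlier → (iv).
That leaves (viii) as the only ready step → (viii).
Now (vi) and (vii) have their prerequisites met. (vi) is listed earlier, so (vi) next.
(ii) now also ready, so the ready set is {(ii), (vii)}; (ii) is listed earlier → (ii).
That leaves (vii) as the only ready step → (vii).
Next only (v) has its prerequisites met → (v).
That leaves (i) as the only ready step → (i).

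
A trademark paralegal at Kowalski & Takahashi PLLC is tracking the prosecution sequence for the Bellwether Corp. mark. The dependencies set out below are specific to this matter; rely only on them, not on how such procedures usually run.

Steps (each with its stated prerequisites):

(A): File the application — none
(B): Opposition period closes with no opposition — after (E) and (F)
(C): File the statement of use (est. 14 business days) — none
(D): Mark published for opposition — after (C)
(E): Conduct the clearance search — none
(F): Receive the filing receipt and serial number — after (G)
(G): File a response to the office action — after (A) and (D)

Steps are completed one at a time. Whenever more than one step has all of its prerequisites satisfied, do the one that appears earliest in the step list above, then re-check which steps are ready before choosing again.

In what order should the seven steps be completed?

(A), (C) and (E) have no prerequisites; (A) is listed earlier, so (A) is first.
Now (C) and (E) have their prerequisites met. (C) is listed earlier, so (C) next.
(D) and (E) are both available; (D) is listed earlier → (D).
Ready: (E) and (G). (E) is listed earlier → (E).
That leaves (G) as the only ready step → (G).
(F) needed (G), now all done → (F).
(B) is the only step now ready → (B).

(A), (C), (D), (E), (G), (F), (B)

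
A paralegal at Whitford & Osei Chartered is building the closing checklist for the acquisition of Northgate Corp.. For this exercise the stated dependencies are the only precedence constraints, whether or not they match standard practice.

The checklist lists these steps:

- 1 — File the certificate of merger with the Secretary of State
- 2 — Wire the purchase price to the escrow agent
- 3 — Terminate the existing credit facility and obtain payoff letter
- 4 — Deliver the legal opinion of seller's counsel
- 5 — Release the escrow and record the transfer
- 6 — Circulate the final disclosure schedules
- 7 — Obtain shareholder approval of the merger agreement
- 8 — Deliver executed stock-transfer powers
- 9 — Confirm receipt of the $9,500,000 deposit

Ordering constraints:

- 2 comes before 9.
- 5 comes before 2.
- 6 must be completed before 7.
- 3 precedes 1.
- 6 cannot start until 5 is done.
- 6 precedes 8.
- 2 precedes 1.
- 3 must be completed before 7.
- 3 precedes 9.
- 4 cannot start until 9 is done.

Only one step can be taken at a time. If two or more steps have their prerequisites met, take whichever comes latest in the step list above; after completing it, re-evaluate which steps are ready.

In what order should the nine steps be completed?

5, 6, 8, 3, 7, 2, 9, 4, 1

Nothing is required for 5 and 3. 5 is listed later → 5 first.
6 and 2 now also ready, so the ready set is {6, 3, 2}; 6 is listed later → 6.
Ready: 8, 3 and 2. 8 is listed later → 8.
Now 3 and 2 have their prerequisites met. 3 is listed later, so 3 next.
Now 7 and 2 have their prerequisites met. 7 is listed later, so 7 next.
That leaves 2 as the only ready step → 2.
Ready: 9 and 1. 9 is listed later → 9.
Now 4 and 1 have their prerequisites met. 4 is listed later, so 4 next.
Next only 1 has its prerequisites met → 1.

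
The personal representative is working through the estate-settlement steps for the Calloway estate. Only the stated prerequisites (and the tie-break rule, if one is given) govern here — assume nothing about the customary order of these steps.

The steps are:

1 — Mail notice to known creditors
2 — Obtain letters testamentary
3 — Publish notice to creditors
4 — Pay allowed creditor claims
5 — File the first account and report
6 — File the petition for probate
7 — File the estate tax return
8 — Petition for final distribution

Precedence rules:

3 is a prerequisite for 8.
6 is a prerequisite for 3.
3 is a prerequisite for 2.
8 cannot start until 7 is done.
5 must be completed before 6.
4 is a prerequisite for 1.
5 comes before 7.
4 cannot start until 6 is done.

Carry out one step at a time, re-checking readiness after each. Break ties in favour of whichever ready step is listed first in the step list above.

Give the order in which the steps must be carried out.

5 is the only step with nothing outstanding, so it goes first.
Now 6 and 7 have their prerequisites met. 6 is listed earlier, so 6 next.
Now 3, 4 and 7 have their prerequisites met. 3 is listed earlier, so 3 next.
2 now also ready, so the ready set is {2, 4, 7}; 2 is listed earlier → 2.
Now 4 and 7 have their prerequisites met. 4 is listed earlier, so 4 next.
Ready: 1 and 7. 1 is listed earlier → 1.
7 needed 5, now all done → 7.
8 is the only step now ready → 8.

5, 6, 3, 2, 4, 1, 7, 8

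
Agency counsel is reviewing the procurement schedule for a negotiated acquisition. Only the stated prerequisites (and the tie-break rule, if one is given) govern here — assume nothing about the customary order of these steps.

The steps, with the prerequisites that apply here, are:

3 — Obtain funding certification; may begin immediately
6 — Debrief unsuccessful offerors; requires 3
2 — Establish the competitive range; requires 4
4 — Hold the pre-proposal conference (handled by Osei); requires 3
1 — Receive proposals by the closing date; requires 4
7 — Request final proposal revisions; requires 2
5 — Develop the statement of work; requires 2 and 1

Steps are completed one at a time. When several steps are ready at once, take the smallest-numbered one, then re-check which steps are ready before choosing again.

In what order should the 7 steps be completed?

3 is the only step with nothing outstanding, so it goes first.
Ready: 4 and 6. 4 has the earlier label → 4.
1 and 2 now also ready, so the ready set is {1, 2, 6}; 1 has the earlier label → 1.
Now 2 and 6 have their prerequisites met. 2 has the earlier label, so 2 next.
5, 6 and 7 are all available; 5 has the earlier label → 5.
6 and 7 are both available; 6 has the earlier label → 6.
7 needed 2, now all done → 7.

3, 4, 1, 2, 5, 6, 7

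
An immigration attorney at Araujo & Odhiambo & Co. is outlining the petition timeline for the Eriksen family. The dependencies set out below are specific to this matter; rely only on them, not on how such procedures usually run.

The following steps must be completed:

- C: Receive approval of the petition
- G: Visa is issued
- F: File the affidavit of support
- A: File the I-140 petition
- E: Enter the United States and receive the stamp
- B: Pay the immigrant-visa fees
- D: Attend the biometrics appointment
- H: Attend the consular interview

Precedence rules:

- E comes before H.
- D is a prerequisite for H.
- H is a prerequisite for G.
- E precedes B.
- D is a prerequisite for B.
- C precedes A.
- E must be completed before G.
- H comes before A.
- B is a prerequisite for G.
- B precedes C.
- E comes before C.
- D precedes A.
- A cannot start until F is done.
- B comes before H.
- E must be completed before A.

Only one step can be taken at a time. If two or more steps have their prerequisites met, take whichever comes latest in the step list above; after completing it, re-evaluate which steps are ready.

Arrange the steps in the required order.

D, E, B, H, F, G, C, A

Nothing is required for D, E and F. D is listed later → D first.
Now E and F have their prerequisites met. E is listed later, so E next.
B now also ready, so the ready set is {B, F}; B is listed later → B.
H, F and C are all available; H is listed later → H.
G now also ready, so the ready set is {F, G, C}; F is listed later → F.
G and C are both available; G is listed later → G.
C is the only step now ready → C.
Next only A has its prerequisites met → A.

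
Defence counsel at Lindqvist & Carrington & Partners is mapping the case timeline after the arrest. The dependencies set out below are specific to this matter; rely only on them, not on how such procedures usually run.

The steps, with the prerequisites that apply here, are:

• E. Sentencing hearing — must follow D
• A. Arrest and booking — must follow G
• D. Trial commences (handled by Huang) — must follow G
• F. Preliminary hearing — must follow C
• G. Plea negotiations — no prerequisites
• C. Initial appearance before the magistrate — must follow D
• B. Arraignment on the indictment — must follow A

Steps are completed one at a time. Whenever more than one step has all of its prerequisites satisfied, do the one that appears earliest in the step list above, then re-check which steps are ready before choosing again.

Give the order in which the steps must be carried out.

G A D E C F B

G is the only step with nothing outstanding, so it goes first.
Now A and D have their prerequisites met. A is listed earlier, so A next.
D and B are both available; D is listed earlier → D.
E and C now also ready, so the ready set is {E, C, B}; E is listed earlier → E.
C and B are both available; C is listed earlier → C.
F now also ready, so the ready set is {F, B}; F is listed earlier → F.
B is the only step now ready → B.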